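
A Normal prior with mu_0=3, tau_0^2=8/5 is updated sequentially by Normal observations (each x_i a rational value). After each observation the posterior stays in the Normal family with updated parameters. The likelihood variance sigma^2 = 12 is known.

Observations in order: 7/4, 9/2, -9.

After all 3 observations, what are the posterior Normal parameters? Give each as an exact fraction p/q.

obs 1: x=7/4 → posterior Normal(97/34, 24/17)
obs 2: x=9/2 → posterior Normal(115/38, 24/19)
obs 3: x=-9 → posterior Normal(79/42, 8/7)

mu_0=79/42, tau_0^2=8/7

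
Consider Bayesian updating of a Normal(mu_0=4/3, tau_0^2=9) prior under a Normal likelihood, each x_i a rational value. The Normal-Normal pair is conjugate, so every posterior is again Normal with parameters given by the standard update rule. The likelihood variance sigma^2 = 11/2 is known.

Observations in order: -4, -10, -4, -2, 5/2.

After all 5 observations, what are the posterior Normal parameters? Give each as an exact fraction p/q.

mu_0=-901/303, tau_0^2=99/101

obs 1: x=-4 → posterior Normal(-172/87, 99/29)
obs 2: x=-10 → posterior Normal(-712/141, 99/47)
obs 3: x=-4 → posterior Normal(-928/195, 99/65)
obs 4: x=-2 → posterior Normal(-1036/249, 99/83)
obs 5: x=5/2 → posterior Normal(-901/303, 99/101)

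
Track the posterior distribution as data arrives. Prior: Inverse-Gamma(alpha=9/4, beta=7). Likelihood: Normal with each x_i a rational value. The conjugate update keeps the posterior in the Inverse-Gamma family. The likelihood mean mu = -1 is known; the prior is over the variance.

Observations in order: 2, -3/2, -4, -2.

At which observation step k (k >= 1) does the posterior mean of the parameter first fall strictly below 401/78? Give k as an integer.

k = 4

obs 1: x=2 → posterior Inverse-Gamma(11/4, 23/2)
obs 2: x=-3/2 → posterior Inverse-Gamma(13/4, 93/8)
obs 3: x=-4 → posterior Inverse-Gamma(15/4, 129/8)
obs 4: x=-2 → posterior Inverse-Gamma(17/4, 133/8)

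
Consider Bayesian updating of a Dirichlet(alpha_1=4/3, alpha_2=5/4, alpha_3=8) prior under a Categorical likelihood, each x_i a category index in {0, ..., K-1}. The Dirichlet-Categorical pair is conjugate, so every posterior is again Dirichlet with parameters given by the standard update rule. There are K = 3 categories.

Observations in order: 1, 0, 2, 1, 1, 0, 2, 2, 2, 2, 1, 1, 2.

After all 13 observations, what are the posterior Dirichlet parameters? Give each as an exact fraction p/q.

alpha_1=10/3, alpha_2=25/4, alpha_3=14

obs 1: x=1 → posterior Dirichlet(4/3, 9/4, 8)
obs 2: x=0 → posterior Dirichlet(7/3, 9/4, 8)
obs 3: x=2 → posterior Dirichlet(7/3, 9/4, 9)
obs 4: x=1 → posterior Dirichlet(7/3, 13/4, 9)
obs 5: x=1 → posterior Dirichlet(7/3, 17/4, 9)
obs 6: x=0 → posterior Dirichlet(10/3, 17/4, 9)
obs 7: x=2 → posterior Dirichlet(10/3, 17/4, 10)
obs 8: x=2 → posterior Dirichlet(10/3, 17/4, 11)
obs 9: x=2 → posterior Dirichlet(10/3, 17/4, 12)
obs 10: x=2 → posterior Dirichlet(10/3, 17/4, 13)
obs 11: x=1 → posterior Dirichlet(10/3, 21/4, 13)
obs 12: x=1 → posterior Dirichlet(10/3, 25/4, 13)
obs 13: x=2 → posterior Dirichlet(10/3, 25/4, 14)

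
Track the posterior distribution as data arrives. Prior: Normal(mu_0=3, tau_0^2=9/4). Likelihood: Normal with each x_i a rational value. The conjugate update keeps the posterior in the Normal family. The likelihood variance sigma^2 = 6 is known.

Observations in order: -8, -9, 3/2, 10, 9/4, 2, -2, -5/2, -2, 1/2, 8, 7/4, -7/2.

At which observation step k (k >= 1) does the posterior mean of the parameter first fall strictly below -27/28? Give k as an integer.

obs 1: x=-8 → posterior Normal(0, 18/11)
obs 2: x=-9 → posterior Normal(-27/14, 9/7)
obs 3: x=3/2 → posterior Normal(-45/34, 18/17)
obs 4: x=10 → posterior Normal(3/8, 9/10)
obs 5: x=9/4 → posterior Normal(57/92, 18/23)
obs 6: x=2 → posterior Normal(81/104, 9/13)
obs 7: x=-2 → posterior Normal(57/116, 18/29)
obs 8: x=-5/2 → posterior Normal(27/128, 9/16)
obs 9: x=-2 → posterior Normal(3/140, 18/35)
obs 10: x=1/2 → posterior Normal(9/152, 9/19)
obs 11: x=8 → posterior Normal(105/164, 18/41)
obs 12: x=7/4 → posterior Normal(63/88, 9/22)
obs 13: x=-7/2 → posterior Normal(21/47, 18/47)

k = 2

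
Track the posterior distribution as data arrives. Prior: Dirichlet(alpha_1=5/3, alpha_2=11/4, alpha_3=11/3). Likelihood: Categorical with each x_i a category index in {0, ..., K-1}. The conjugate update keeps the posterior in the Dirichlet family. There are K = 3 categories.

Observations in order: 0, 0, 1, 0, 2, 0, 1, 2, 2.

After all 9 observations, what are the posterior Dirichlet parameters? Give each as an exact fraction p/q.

alpha_1=17/3, alpha_2=19/4, alpha_3=20/3

obs 1: x=0 → posterior Dirichlet(8/3, 11/4, 11/3)
obs 2: x=0 → posterior Dirichlet(11/3, 11/4, 11/3)
obs 3: x=1 → posterior Dirichlet(11/3, 15/4, 11/3)
obs 4: x=0 → posterior Dirichlet(14/3, 15/4, 11/3)
obs 5: x=2 → posterior Dirichlet(14/3, 15/4, 14/3)
obs 6: x=0 → posterior Dirichlet(17/3, 15/4, 14/3)
obs 7: x=1 → posterior Dirichlet(17/3, 19/4, 14/3)
obs 8: x=2 → posterior Dirichlet(17/3, 19/4, 17/3)
obs 9: x=2 → posterior Dirichlet(17/3, 19/4, 20/3)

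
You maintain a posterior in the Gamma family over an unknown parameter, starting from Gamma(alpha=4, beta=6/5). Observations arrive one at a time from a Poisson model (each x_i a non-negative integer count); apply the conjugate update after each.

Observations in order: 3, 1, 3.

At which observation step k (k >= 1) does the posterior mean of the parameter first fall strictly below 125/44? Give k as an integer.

k = 2

obs 1: x=3 → posterior Gamma(7, 11/5)
obs 2: x=1 → posterior Gamma(8, 16/5)
obs 3: x=3 → posterior Gamma(11, 21/5)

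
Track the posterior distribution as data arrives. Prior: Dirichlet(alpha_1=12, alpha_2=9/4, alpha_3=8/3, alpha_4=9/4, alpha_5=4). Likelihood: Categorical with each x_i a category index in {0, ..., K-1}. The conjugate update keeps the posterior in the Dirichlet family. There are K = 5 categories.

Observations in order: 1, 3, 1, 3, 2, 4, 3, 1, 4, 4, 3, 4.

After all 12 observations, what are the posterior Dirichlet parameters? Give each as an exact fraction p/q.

obs 1: x=1 → posterior Dirichlet(12, 13/4, 8/3, 9/4, 4)
obs 2: x=3 → posterior Dirichlet(12, 13/4, 8/3, 13/4, 4)
obs 3: x=1 → posterior Dirichlet(12, 17/4, 8/3, 13/4, 4)
obs 4: x=3 → posterior Dirichlet(12, 17/4, 8/3, 17/4, 4)
obs 5: x=2 → posterior Dirichlet(12, 17/4, 11/3, 17/4, 4)
obs 6: x=4 → posterior Dirichlet(12, 17/4, 11/3, 17/4, 5)
obs 7: x=3 → posterior Dirichlet(12, 17/4, 11/3, 21/4, 5)
obs 8: x=1 → posterior Dirichlet(12, 21/4, 11/3, 21/4, 5)
obs 9: x=4 → posterior Dirichlet(12, 21/4, 11/3, 21/4, 6)
obs 10: x=4 → posterior Dirichlet(12, 21/4, 11/3, 21/4, 7)
obs 11: x=3 → posterior Dirichlet(12, 21/4, 11/3, 25/4, 7)
obs 12: x=4 → posterior Dirichlet(12, 21/4, 11/3, 25/4, 8)

alpha_1=12, alpha_2=21/4, alpha_3=11/3, alpha_4=25/4, alpha_5=8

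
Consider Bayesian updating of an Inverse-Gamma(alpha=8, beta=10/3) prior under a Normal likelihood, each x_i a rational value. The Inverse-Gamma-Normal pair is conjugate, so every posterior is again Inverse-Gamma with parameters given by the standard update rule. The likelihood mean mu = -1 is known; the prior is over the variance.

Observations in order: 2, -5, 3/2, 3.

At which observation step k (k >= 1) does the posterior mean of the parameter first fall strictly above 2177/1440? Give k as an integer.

obs 1: x=2 → posterior Inverse-Gamma(17/2, 47/6)
obs 2: x=-5 → posterior Inverse-Gamma(9, 95/6)
obs 3: x=3/2 → posterior Inverse-Gamma(19/2, 455/24)
obs 4: x=3 → posterior Inverse-Gamma(10, 647/24)

k = 2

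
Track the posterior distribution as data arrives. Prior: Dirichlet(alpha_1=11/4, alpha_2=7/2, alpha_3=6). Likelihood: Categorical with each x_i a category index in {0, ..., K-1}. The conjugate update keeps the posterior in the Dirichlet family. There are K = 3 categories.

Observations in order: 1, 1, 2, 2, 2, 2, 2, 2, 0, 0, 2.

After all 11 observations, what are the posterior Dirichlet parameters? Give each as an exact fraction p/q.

alpha_1=19/4, alpha_2=11/2, alpha_3=13

obs 1: x=1 → posterior Dirichlet(11/4, 9/2, 6)
obs 2: x=1 → posterior Dirichlet(11/4, 11/2, 6)
obs 3: x=2 → posterior Dirichlet(11/4, 11/2, 7)
obs 4: x=2 → posterior Dirichlet(11/4, 11/2, 8)
obs 5: x=2 → posterior Dirichlet(11/4, 11/2, 9)
obs 6: x=2 → posterior Dirichlet(11/4, 11/2, 10)
obs 7: x=2 → posterior Dirichlet(11/4, 11/2, 11)
obs 8: x=2 → posterior Dirichlet(11/4, 11/2, 12)
obs 9: x=0 → posterior Dirichlet(15/4, 11/2, 12)
obs 10: x=0 → posterior Dirichlet(19/4, 11/2, 12)
obs 11: x=2 → posterior Dirichlet(19/4, 11/2, 13)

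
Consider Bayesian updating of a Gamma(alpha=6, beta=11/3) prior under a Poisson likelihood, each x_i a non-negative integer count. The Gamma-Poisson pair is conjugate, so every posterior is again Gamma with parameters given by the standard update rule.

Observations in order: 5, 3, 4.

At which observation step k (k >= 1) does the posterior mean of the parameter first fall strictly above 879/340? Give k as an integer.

k = 3

obs 1: x=5 → posterior Gamma(11, 14/3)
obs 2: x=3 → posterior Gamma(14, 17/3)
obs 3: x=4 → posterior Gamma(18, 20/3)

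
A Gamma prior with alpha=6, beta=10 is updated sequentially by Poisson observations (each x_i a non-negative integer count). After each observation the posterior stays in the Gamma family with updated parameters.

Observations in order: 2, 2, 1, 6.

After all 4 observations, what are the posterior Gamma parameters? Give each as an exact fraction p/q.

obs 1: x=2 → posterior Gamma(8, 11)
obs 2: x=2 → posterior Gamma(10, 12)
obs 3: x=1 → posterior Gamma(11, 13)
obs 4: x=6 → posterior Gamma(17, 14)

alpha=17, beta=14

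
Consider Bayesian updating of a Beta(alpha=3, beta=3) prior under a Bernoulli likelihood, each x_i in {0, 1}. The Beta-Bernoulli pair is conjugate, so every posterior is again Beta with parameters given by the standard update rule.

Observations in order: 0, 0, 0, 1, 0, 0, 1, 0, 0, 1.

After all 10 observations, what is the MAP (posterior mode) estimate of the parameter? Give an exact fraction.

5/14

obs 1: x=0 → posterior Beta(3, 4)
obs 2: x=0 → posterior Beta(3, 5)
obs 3: x=0 → posterior Beta(3, 6)
obs 4: x=1 → posterior Beta(4, 6)
obs 5: x=0 → posterior Beta(4, 7)
obs 6: x=0 → posterior Beta(4, 8)
obs 7: x=1 → posterior Beta(5, 8)
obs 8: x=0 → posterior Beta(5, 9)
obs 9: x=0 → posterior Beta(5, 10)
obs 10: x=1 → posterior Beta(6, 10)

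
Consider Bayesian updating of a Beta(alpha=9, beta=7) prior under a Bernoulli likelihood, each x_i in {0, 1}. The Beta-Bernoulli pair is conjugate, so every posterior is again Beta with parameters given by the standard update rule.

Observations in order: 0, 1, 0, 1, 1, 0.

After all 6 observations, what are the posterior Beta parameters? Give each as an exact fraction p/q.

alpha=12, beta=10

obs 1: x=0 → posterior Beta(9, 8)
obs 2: x=1 → posterior Beta(10, 8)
obs 3: x=0 → posterior Beta(10, 9)
obs 4: x=1 → posterior Beta(11, 9)
obs 5: x=1 → posterior Beta(12, 9)
obs 6: x=0 → posterior Beta(12, 10)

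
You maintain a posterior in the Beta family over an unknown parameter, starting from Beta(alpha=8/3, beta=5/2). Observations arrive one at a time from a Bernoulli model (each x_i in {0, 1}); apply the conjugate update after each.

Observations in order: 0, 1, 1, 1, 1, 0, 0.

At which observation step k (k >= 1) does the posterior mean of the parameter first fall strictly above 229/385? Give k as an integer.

k = 4

obs 1: x=0 → posterior Beta(8/3, 7/2)
obs 2: x=1 → posterior Beta(11/3, 7/2)
obs 3: x=1 → posterior Beta(14/3, 7/2)
obs 4: x=1 → posterior Beta(17/3, 7/2)
obs 5: x=1 → posterior Beta(20/3, 7/2)
obs 6: x=0 → posterior Beta(20/3, 9/2)
obs 7: x=0 → posterior Beta(20/3, 11/2)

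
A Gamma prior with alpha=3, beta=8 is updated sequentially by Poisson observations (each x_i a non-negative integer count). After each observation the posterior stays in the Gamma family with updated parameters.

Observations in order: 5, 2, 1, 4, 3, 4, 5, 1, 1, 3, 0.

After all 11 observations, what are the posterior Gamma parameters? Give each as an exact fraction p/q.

alpha=32, beta=19

obs 1: x=5 → posterior Gamma(8, 9)
obs 2: x=2 → posterior Gamma(10, 10)
obs 3: x=1 → posterior Gamma(11, 11)
obs 4: x=4 → posterior Gamma(15, 12)
obs 5: x=3 → posterior Gamma(18, 13)
obs 6: x=4 → posterior Gamma(22, 14)
obs 7: x=5 → posterior Gamma(27, 15)
obs 8: x=1 → posterior Gamma(28, 16)
obs 9: x=1 → posterior Gamma(29, 17)
obs 10: x=3 → posterior Gamma(32, 18)
obs 11: x=0 → posterior Gamma(32, 19)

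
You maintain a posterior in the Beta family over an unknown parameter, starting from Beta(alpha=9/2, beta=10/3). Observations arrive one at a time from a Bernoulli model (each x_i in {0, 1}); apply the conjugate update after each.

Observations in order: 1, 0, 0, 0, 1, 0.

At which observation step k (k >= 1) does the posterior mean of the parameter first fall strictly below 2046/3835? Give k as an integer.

k = 3

obs 1: x=1 → posterior Beta(11/2, 10/3)
obs 2: x=0 → posterior Beta(11/2, 13/3)
obs 3: x=0 → posterior Beta(11/2, 16/3)
obs 4: x=0 → posterior Beta(11/2, 19/3)
obs 5: x=1 → posterior Beta(13/2, 19/3)
obs 6: x=0 → posterior Beta(13/2, 22/3)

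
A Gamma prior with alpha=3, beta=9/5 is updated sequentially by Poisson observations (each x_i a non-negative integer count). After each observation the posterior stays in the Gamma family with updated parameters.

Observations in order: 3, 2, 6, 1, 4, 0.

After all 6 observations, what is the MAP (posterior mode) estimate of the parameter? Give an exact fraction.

obs 1: x=3 → posterior Gamma(6, 14/5)
obs 2: x=2 → posterior Gamma(8, 19/5)
obs 3: x=6 → posterior Gamma(14, 24/5)
obs 4: x=1 → posterior Gamma(15, 29/5)
obs 5: x=4 → posterior Gamma(19, 34/5)
obs 6: x=0 → posterior Gamma(19, 39/5)

30/13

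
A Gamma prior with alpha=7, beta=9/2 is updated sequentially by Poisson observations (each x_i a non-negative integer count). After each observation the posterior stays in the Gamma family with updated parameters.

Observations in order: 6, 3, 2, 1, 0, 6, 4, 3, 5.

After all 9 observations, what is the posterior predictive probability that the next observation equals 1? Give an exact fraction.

6756021043218407233174582501839697858056657848793424878/37249797844127216903980902049910725025576001221301409561

obs 1: x=6 → posterior Gamma(13, 11/2)
obs 2: x=3 → posterior Gamma(16, 13/2)
obs 3: x=2 → posterior Gamma(18, 15/2)
obs 4: x=1 → posterior Gamma(19, 17/2)
obs 5: x=0 → posterior Gamma(19, 19/2)
obs 6: x=6 → posterior Gamma(25, 21/2)
obs 7: x=4 → posterior Gamma(29, 23/2)
obs 8: x=3 → posterior Gamma(32, 25/2)
obs 9: x=5 → posterior Gamma(37, 27/2)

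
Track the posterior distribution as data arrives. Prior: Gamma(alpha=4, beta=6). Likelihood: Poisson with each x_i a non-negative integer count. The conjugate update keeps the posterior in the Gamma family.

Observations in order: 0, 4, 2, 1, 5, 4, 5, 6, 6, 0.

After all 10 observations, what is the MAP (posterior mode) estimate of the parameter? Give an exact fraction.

9/4

obs 1: x=0 → posterior Gamma(4, 7)
obs 2: x=4 → posterior Gamma(8, 8)
obs 3: x=2 → posterior Gamma(10, 9)
obs 4: x=1 → posterior Gamma(11, 10)
obs 5: x=5 → posterior Gamma(16, 11)
obs 6: x=4 → posterior Gamma(20, 12)
obs 7: x=5 → posterior Gamma(25, 13)
obs 8: x=6 → posterior Gamma(31, 14)
obs 9: x=6 → posterior Gamma(37, 15)
obs 10: x=0 → posterior Gamma(37, 16)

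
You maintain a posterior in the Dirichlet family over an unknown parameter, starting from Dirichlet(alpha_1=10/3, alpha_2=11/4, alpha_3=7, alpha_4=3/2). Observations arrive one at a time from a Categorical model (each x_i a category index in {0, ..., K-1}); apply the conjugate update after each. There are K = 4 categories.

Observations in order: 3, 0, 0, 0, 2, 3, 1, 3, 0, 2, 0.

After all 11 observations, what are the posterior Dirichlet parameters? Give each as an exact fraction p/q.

obs 1: x=3 → posterior Dirichlet(10/3, 11/4, 7, 5/2)
obs 2: x=0 → posterior Dirichlet(13/3, 11/4, 7, 5/2)
obs 3: x=0 → posterior Dirichlet(16/3, 11/4, 7, 5/2)
obs 4: x=0 → posterior Dirichlet(19/3, 11/4, 7, 5/2)
obs 5: x=2 → posterior Dirichlet(19/3, 11/4, 8, 5/2)
obs 6: x=3 → posterior Dirichlet(19/3, 11/4, 8, 7/2)
obs 7: x=1 → posterior Dirichlet(19/3, 15/4, 8, 7/2)
obs 8: x=3 → posterior Dirichlet(19/3, 15/4, 8, 9/2)
obs 9: x=0 → posterior Dirichlet(22/3, 15/4, 8, 9/2)
obs 10: x=2 → posterior Dirichlet(22/3, 15/4, 9, 9/2)
obs 11: x=0 → posterior Dirichlet(25/3, 15/4, 9, 9/2)

alpha_1=25/3, alpha_2=15/4, alpha_3=9, alpha_4=9/2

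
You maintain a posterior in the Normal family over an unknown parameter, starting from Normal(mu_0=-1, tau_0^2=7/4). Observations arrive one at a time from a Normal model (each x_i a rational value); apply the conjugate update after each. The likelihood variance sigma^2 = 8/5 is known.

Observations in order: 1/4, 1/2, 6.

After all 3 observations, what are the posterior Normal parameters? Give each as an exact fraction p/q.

obs 1: x=1/4 → posterior Normal(-93/268, 56/67)
obs 2: x=1/2 → posterior Normal(-23/408, 28/51)
obs 3: x=6 → posterior Normal(817/548, 56/137)

mu_0=817/548, tau_0^2=56/137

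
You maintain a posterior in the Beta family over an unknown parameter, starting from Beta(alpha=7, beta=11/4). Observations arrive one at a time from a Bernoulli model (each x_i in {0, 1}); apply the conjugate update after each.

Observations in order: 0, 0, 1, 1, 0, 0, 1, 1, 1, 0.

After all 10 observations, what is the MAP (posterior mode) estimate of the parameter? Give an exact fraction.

44/71

obs 1: x=0 → posterior Beta(7, 15/4)
obs 2: x=0 → posterior Beta(7, 19/4)
obs 3: x=1 → posterior Beta(8, 19/4)
obs 4: x=1 → posterior Beta(9, 19/4)
obs 5: x=0 → posterior Beta(9, 23/4)
obs 6: x=0 → posterior Beta(9, 27/4)
obs 7: x=1 → posterior Beta(10, 27/4)
obs 8: x=1 → posterior Beta(11, 27/4)
obs 9: x=1 → posterior Beta(12, 27/4)
obs 10: x=0 → posterior Beta(12, 31/4)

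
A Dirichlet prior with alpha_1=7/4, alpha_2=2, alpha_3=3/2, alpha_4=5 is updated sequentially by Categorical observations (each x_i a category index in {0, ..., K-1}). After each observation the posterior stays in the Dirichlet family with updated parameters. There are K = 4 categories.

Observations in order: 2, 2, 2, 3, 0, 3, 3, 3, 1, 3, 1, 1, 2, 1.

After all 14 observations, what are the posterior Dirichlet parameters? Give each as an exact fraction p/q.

obs 1: x=2 → posterior Dirichlet(7/4, 2, 5/2, 5)
obs 2: x=2 → posterior Dirichlet(7/4, 2, 7/2, 5)
obs 3: x=2 → posterior Dirichlet(7/4, 2, 9/2, 5)
obs 4: x=3 → posterior Dirichlet(7/4, 2, 9/2, 6)
obs 5: x=0 → posterior Dirichlet(11/4, 2, 9/2, 6)
obs 6: x=3 → posterior Dirichlet(11/4, 2, 9/2, 7)
obs 7: x=3 → posterior Dirichlet(11/4, 2, 9/2, 8)
obs 8: x=3 → posterior Dirichlet(11/4, 2, 9/2, 9)
obs 9: x=1 → posterior Dirichlet(11/4, 3, 9/2, 9)
obs 10: x=3 → posterior Dirichlet(11/4, 3, 9/2, 10)
obs 11: x=1 → posterior Dirichlet(11/4, 4, 9/2, 10)
obs 12: x=1 → posterior Dirichlet(11/4, 5, 9/2, 10)
obs 13: x=2 → posterior Dirichlet(11/4, 5, 11/2, 10)
obs 14: x=1 → posterior Dirichlet(11/4, 6, 11/2, 10)

alpha_1=11/4, alpha_2=6, alpha_3=11/2, alpha_4=10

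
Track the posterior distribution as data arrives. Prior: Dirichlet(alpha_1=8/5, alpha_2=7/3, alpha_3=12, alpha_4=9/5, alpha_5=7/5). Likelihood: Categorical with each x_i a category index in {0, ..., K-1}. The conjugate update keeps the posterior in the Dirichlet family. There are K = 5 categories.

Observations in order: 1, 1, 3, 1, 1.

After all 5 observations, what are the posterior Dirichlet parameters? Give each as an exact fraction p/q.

alpha_1=8/5, alpha_2=19/3, alpha_3=12, alpha_4=14/5, alpha_5=7/5

obs 1: x=1 → posterior Dirichlet(8/5, 10/3, 12, 9/5, 7/5)
obs 2: x=1 → posterior Dirichlet(8/5, 13/3, 12, 9/5, 7/5)
obs 3: x=3 → posterior Dirichlet(8/5, 13/3, 12, 14/5, 7/5)
obs 4: x=1 → posterior Dirichlet(8/5, 16/3, 12, 14/5, 7/5)
obs 5: x=1 → posterior Dirichlet(8/5, 19/3, 12, 14/5, 7/5)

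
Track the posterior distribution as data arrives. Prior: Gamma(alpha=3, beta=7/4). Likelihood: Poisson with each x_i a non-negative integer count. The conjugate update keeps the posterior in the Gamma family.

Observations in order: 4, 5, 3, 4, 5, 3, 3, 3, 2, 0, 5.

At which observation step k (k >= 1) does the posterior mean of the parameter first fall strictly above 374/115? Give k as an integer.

obs 1: x=4 → posterior Gamma(7, 11/4)
obs 2: x=5 → posterior Gamma(12, 15/4)
obs 3: x=3 → posterior Gamma(15, 19/4)
obs 4: x=4 → posterior Gamma(19, 23/4)
obs 5: x=5 → posterior Gamma(24, 27/4)
obs 6: x=3 → posterior Gamma(27, 31/4)
obs 7: x=3 → posterior Gamma(30, 35/4)
obs 8: x=3 → posterior Gamma(33, 39/4)
obs 9: x=2 → posterior Gamma(35, 43/4)
obs 10: x=0 → posterior Gamma(35, 47/4)
obs 11: x=5 → posterior Gamma(40, 51/4)

k = 4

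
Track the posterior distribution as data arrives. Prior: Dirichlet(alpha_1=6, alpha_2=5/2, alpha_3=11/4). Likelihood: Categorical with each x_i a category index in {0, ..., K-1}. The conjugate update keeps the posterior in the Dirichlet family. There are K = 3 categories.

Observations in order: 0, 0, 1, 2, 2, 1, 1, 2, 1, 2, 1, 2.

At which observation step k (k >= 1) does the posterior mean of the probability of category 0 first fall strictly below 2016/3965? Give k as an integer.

k = 5

obs 1: x=0 → posterior Dirichlet(7, 5/2, 11/4)
obs 2: x=0 → posterior Dirichlet(8, 5/2, 11/4)
obs 3: x=1 → posterior Dirichlet(8, 7/2, 11/4)
obs 4: x=2 → posterior Dirichlet(8, 7/2, 15/4)
obs 5: x=2 → posterior Dirichlet(8, 7/2, 19/4)
obs 6: x=1 → posterior Dirichlet(8, 9/2, 19/4)
obs 7: x=1 → posterior Dirichlet(8, 11/2, 19/4)
obs 8: x=2 → posterior Dirichlet(8, 11/2, 23/4)
obs 9: x=1 → posterior Dirichlet(8, 13/2, 23/4)
obs 10: x=2 → posterior Dirichlet(8, 13/2, 27/4)
obs 11: x=1 → posterior Dirichlet(8, 15/2, 27/4)
obs 12: x=2 → posterior Dirichlet(8, 15/2, 31/4)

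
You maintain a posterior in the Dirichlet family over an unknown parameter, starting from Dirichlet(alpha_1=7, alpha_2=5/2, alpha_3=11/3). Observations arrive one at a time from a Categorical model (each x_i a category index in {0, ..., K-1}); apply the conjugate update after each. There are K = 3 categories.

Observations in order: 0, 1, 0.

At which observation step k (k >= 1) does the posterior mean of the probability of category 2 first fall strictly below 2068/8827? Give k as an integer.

obs 1: x=0 → posterior Dirichlet(8, 5/2, 11/3)
obs 2: x=1 → posterior Dirichlet(8, 7/2, 11/3)
obs 3: x=0 → posterior Dirichlet(9, 7/2, 11/3)

k = 3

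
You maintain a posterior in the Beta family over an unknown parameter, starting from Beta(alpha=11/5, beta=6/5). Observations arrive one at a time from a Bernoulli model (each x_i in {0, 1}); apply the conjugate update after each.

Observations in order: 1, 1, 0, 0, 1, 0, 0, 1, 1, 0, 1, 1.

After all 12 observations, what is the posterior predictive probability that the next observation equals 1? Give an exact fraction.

46/77

obs 1: x=1 → posterior Beta(16/5, 6/5)
obs 2: x=1 → posterior Beta(21/5, 6/5)
obs 3: x=0 → posterior Beta(21/5, 11/5)
obs 4: x=0 → posterior Beta(21/5, 16/5)
obs 5: x=1 → posterior Beta(26/5, 16/5)
obs 6: x=0 → posterior Beta(26/5, 21/5)
obs 7: x=0 → posterior Beta(26/5, 26/5)
obs 8: x=1 → posterior Beta(31/5, 26/5)
obs 9: x=1 → posterior Beta(36/5, 26/5)
obs 10: x=0 → posterior Beta(36/5, 31/5)
obs 11: x=1 → posterior Beta(41/5, 31/5)
obs 12: x=1 → posterior Beta(46/5, 31/5)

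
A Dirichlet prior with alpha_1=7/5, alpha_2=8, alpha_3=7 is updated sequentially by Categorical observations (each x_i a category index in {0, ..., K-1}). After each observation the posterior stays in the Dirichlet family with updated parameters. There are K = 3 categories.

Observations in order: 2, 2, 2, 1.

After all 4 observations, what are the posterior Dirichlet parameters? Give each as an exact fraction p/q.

obs 1: x=2 → posterior Dirichlet(7/5, 8, 8)
obs 2: x=2 → posterior Dirichlet(7/5, 8, 9)
obs 3: x=2 → posterior Dirichlet(7/5, 8, 10)
obs 4: x=1 → posterior Dirichlet(7/5, 9, 10)

alpha_1=7/5, alpha_2=9, alpha_3=10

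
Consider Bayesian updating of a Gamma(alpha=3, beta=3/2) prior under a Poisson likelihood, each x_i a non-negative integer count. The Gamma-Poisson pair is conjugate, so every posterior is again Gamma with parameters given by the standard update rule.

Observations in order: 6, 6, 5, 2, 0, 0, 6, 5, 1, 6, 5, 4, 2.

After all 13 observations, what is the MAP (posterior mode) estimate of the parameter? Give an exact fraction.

obs 1: x=6 → posterior Gamma(9, 5/2)
obs 2: x=6 → posterior Gamma(15, 7/2)
obs 3: x=5 → posterior Gamma(20, 9/2)
obs 4: x=2 → posterior Gamma(22, 11/2)
obs 5: x=0 → posterior Gamma(22, 13/2)
obs 6: x=0 → posterior Gamma(22, 15/2)
obs 7: x=6 → posterior Gamma(28, 17/2)
obs 8: x=5 → posterior Gamma(33, 19/2)
obs 9: x=1 → posterior Gamma(34, 21/2)
obs 10: x=6 → posterior Gamma(40, 23/2)
obs 11: x=5 → posterior Gamma(45, 25/2)
obs 12: x=4 → posterior Gamma(49, 27/2)
obs 13: x=2 → posterior Gamma(51, 29/2)

100/29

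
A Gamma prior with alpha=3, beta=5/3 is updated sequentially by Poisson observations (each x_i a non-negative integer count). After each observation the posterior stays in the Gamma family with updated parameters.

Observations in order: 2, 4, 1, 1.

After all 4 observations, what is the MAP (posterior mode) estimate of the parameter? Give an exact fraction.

obs 1: x=2 → posterior Gamma(5, 8/3)
obs 2: x=4 → posterior Gamma(9, 11/3)
obs 3: x=1 → posterior Gamma(10, 14/3)
obs 4: x=1 → posterior Gamma(11, 17/3)

30/17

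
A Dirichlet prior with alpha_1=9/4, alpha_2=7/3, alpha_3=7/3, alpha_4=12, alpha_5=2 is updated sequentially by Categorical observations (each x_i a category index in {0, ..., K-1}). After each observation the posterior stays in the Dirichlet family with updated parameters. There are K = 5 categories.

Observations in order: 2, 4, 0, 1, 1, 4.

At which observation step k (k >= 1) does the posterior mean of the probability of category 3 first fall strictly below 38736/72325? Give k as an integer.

k = 2

obs 1: x=2 → posterior Dirichlet(9/4, 7/3, 10/3, 12, 2)
obs 2: x=4 → posterior Dirichlet(9/4, 7/3, 10/3, 12, 3)
obs 3: x=0 → posterior Dirichlet(13/4, 7/3, 10/3, 12, 3)
obs 4: x=1 → posterior Dirichlet(13/4, 10/3, 10/3, 12, 3)
obs 5: x=1 → posterior Dirichlet(13/4, 13/3, 10/3, 12, 3)
obs 6: x=4 → posterior Dirichlet(13/4, 13/3, 10/3, 12, 4)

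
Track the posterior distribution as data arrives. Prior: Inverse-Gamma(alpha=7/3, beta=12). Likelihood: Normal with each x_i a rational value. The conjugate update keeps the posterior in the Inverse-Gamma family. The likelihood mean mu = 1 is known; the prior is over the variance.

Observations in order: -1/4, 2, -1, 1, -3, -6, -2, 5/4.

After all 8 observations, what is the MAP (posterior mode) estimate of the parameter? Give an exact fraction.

2511/352

obs 1: x=-1/4 → posterior Inverse-Gamma(17/6, 409/32)
obs 2: x=2 → posterior Inverse-Gamma(10/3, 425/32)
obs 3: x=-1 → posterior Inverse-Gamma(23/6, 489/32)
obs 4: x=1 → posterior Inverse-Gamma(13/3, 489/32)
obs 5: x=-3 → posterior Inverse-Gamma(29/6, 745/32)
obs 6: x=-6 → posterior Inverse-Gamma(16/3, 1529/32)
obs 7: x=-2 → posterior Inverse-Gamma(35/6, 1673/32)
obs 8: x=5/4 → posterior Inverse-Gamma(19/3, 837/16)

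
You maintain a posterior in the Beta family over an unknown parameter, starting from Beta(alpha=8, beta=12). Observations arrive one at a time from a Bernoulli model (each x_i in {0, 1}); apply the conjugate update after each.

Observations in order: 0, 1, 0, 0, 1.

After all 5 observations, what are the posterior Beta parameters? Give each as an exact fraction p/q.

alpha=10, beta=15

obs 1: x=0 → posterior Beta(8, 13)
obs 2: x=1 → posterior Beta(9, 13)
obs 3: x=0 → posterior Beta(9, 14)
obs 4: x=0 → posterior Beta(9, 15)
obs 5: x=1 → posterior Beta(10, 15)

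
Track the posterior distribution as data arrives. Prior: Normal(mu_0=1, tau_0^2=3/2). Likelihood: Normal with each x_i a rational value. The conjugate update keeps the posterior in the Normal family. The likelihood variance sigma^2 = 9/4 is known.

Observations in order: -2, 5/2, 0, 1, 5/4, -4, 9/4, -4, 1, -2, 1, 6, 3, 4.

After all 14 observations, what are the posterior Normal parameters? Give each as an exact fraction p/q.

mu_0=23/31, tau_0^2=9/62

obs 1: x=-2 → posterior Normal(-1/5, 9/10)
obs 2: x=5/2 → posterior Normal(4/7, 9/14)
obs 3: x=0 → posterior Normal(4/9, 1/2)
obs 4: x=1 → posterior Normal(6/11, 9/22)
obs 5: x=5/4 → posterior Normal(17/26, 9/26)
obs 6: x=-4 → posterior Normal(1/30, 3/10)
obs 7: x=9/4 → posterior Normal(5/17, 9/34)
obs 8: x=-4 → posterior Normal(-3/19, 9/38)
obs 9: x=1 → posterior Normal(-1/21, 3/14)
obs 10: x=-2 → posterior Normal(-5/23, 9/46)
obs 11: x=1 → posterior Normal(-3/25, 9/50)
obs 12: x=6 → posterior Normal(1/3, 1/6)
obs 13: x=3 → posterior Normal(15/29, 9/58)
obs 14: x=4 → posterior Normal(23/31, 9/62)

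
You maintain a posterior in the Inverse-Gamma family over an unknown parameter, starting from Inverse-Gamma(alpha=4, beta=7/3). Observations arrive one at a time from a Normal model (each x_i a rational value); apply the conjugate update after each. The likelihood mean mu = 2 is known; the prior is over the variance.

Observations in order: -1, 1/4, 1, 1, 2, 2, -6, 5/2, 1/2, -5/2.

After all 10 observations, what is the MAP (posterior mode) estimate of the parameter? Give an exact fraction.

obs 1: x=-1 → posterior Inverse-Gamma(9/2, 41/6)
obs 2: x=1/4 → posterior Inverse-Gamma(5, 803/96)
obs 3: x=1 → posterior Inverse-Gamma(11/2, 851/96)
obs 4: x=1 → posterior Inverse-Gamma(6, 899/96)
obs 5: x=2 → posterior Inverse-Gamma(13/2, 899/96)
obs 6: x=2 → posterior Inverse-Gamma(7, 899/96)
obs 7: x=-6 → posterior Inverse-Gamma(15/2, 3971/96)
obs 8: x=5/2 → posterior Inverse-Gamma(8, 3983/96)
obs 9: x=1/2 → posterior Inverse-Gamma(17/2, 4091/96)
obs 10: x=-5/2 → posterior Inverse-Gamma(9, 5063/96)

5063/960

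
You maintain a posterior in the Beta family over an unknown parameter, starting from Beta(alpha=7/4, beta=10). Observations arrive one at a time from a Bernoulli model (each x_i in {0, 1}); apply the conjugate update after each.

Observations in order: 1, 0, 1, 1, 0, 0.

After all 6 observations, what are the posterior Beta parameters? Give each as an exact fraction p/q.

alpha=19/4, beta=13

obs 1: x=1 → posterior Beta(11/4, 10)
obs 2: x=0 → posterior Beta(11/4, 11)
obs 3: x=1 → posterior Beta(15/4, 11)
obs 4: x=1 → posterior Beta(19/4, 11)
obs 5: x=0 → posterior Beta(19/4, 12)
obs 6: x=0 → posterior Beta(19/4, 13)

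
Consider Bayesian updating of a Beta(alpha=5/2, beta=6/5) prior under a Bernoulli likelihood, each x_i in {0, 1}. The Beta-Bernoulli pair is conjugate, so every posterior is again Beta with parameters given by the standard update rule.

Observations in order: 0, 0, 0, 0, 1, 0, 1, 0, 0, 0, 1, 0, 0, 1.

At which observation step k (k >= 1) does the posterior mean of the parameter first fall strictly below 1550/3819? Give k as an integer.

k = 3

obs 1: x=0 → posterior Beta(5/2, 11/5)
obs 2: x=0 → posterior Beta(5/2, 16/5)
obs 3: x=0 → posterior Beta(5/2, 21/5)
obs 4: x=0 → posterior Beta(5/2, 26/5)
obs 5: x=1 → posterior Beta(7/2, 26/5)
obs 6: x=0 → posterior Beta(7/2, 31/5)
obs 7: x=1 → posterior Beta(9/2, 31/5)
obs 8: x=0 → posterior Beta(9/2, 36/5)
obs 9: x=0 → posterior Beta(9/2, 41/5)
obs 10: x=0 → posterior Beta(9/2, 46/5)
obs 11: x=1 → posterior Beta(11/2, 46/5)
obs 12: x=0 → posterior Beta(11/2, 51/5)
obs 13: x=0 → posterior Beta(11/2, 56/5)
obs 14: x=1 → posterior Beta(13/2, 56/5)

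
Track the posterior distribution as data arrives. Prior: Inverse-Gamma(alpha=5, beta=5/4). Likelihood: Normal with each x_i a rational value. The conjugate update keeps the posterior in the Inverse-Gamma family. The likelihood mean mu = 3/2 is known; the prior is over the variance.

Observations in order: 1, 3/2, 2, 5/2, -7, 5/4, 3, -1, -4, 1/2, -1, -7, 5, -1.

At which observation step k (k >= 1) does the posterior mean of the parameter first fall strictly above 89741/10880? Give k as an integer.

k = 12

obs 1: x=1 → posterior Inverse-Gamma(11/2, 11/8)
obs 2: x=3/2 → posterior Inverse-Gamma(6, 11/8)
obs 3: x=2 → posterior Inverse-Gamma(13/2, 3/2)
obs 4: x=5/2 → posterior Inverse-Gamma(7, 2)
obs 5: x=-7 → posterior Inverse-Gamma(15/2, 305/8)
obs 6: x=5/4 → posterior Inverse-Gamma(8, 1221/32)
obs 7: x=3 → posterior Inverse-Gamma(17/2, 1257/32)
obs 8: x=-1 → posterior Inverse-Gamma(9, 1357/32)
obs 9: x=-4 → posterior Inverse-Gamma(19/2, 1841/32)
obs 10: x=1/2 → posterior Inverse-Gamma(10, 1857/32)
obs 11: x=-1 → posterior Inverse-Gamma(21/2, 1957/32)
obs 12: x=-7 → posterior Inverse-Gamma(11, 3113/32)
obs 13: x=5 → posterior Inverse-Gamma(23/2, 3309/32)
obs 14: x=-1 → posterior Inverse-Gamma(12, 3409/32)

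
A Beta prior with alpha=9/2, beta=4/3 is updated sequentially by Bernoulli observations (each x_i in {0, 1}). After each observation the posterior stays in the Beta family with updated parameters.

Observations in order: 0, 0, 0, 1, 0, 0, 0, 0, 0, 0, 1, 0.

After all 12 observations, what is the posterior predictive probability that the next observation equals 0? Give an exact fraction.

obs 1: x=0 → posterior Beta(9/2, 7/3)
obs 2: x=0 → posterior Beta(9/2, 10/3)
obs 3: x=0 → posterior Beta(9/2, 13/3)
obs 4: x=1 → posterior Beta(11/2, 13/3)
obs 5: x=0 → posterior Beta(11/2, 16/3)
obs 6: x=0 → posterior Beta(11/2, 19/3)
obs 7: x=0 → posterior Beta(11/2, 22/3)
obs 8: x=0 → posterior Beta(11/2, 25/3)
obs 9: x=0 → posterior Beta(11/2, 28/3)
obs 10: x=0 → posterior Beta(11/2, 31/3)
obs 11: x=1 → posterior Beta(13/2, 31/3)
obs 12: x=0 → posterior Beta(13/2, 34/3)

68/107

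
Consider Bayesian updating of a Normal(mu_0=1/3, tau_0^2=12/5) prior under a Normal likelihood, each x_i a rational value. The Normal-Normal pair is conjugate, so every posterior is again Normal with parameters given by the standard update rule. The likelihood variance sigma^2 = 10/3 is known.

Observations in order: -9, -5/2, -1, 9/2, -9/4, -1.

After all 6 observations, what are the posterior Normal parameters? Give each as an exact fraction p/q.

obs 1: x=-9 → posterior Normal(-461/129, 60/43)
obs 2: x=-5/2 → posterior Normal(-596/183, 60/61)
obs 3: x=-1 → posterior Normal(-650/237, 60/79)
obs 4: x=9/2 → posterior Normal(-407/291, 60/97)
obs 5: x=-9/4 → posterior Normal(-1057/690, 12/23)
obs 6: x=-1 → posterior Normal(-1165/798, 60/133)

mu_0=-1165/798, tau_0^2=60/133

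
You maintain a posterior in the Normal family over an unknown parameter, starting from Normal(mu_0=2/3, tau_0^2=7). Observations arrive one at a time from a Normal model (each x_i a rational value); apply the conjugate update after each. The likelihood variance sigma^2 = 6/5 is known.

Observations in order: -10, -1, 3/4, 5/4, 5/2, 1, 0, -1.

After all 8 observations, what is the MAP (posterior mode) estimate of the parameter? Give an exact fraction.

-447/572

obs 1: x=-10 → posterior Normal(-346/41, 42/41)
obs 2: x=-1 → posterior Normal(-381/76, 21/38)
obs 3: x=3/4 → posterior Normal(-473/148, 14/37)
obs 4: x=5/4 → posterior Normal(-311/146, 21/73)
obs 5: x=5/2 → posterior Normal(-447/362, 42/181)
obs 6: x=1 → posterior Normal(-377/432, 7/36)
obs 7: x=0 → posterior Normal(-377/502, 42/251)
obs 8: x=-1 → posterior Normal(-447/572, 21/143)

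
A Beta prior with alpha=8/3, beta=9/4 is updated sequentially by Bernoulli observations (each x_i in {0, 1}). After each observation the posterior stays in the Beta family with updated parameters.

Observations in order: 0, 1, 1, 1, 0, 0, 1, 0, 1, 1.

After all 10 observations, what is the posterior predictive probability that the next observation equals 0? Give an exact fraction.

obs 1: x=0 → posterior Beta(8/3, 13/4)
obs 2: x=1 → posterior Beta(11/3, 13/4)
obs 3: x=1 → posterior Beta(14/3, 13/4)
obs 4: x=1 → posterior Beta(17/3, 13/4)
obs 5: x=0 → posterior Beta(17/3, 17/4)
obs 6: x=0 → posterior Beta(17/3, 21/4)
obs 7: x=1 → posterior Beta(20/3, 21/4)
obs 8: x=0 → posterior Beta(20/3, 25/4)
obs 9: x=1 → posterior Beta(23/3, 25/4)
obs 10: x=1 → posterior Beta(26/3, 25/4)

75/179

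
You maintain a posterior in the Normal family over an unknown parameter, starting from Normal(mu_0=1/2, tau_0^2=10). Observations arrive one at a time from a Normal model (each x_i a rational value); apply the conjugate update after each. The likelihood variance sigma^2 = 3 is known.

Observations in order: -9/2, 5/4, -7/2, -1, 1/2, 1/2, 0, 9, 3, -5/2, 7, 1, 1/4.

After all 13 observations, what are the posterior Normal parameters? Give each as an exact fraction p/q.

mu_0=223/266, tau_0^2=30/133

obs 1: x=-9/2 → posterior Normal(-87/26, 30/13)
obs 2: x=5/4 → posterior Normal(-31/23, 30/23)
obs 3: x=-7/2 → posterior Normal(-2, 10/11)
obs 4: x=-1 → posterior Normal(-76/43, 30/43)
obs 5: x=1/2 → posterior Normal(-71/53, 30/53)
obs 6: x=1/2 → posterior Normal(-22/21, 10/21)
obs 7: x=0 → posterior Normal(-66/73, 30/73)
obs 8: x=9 → posterior Normal(24/83, 30/83)
obs 9: x=3 → posterior Normal(18/31, 10/31)
obs 10: x=-5/2 → posterior Normal(29/103, 30/103)
obs 11: x=7 → posterior Normal(99/113, 30/113)
obs 12: x=1 → posterior Normal(109/123, 10/41)
obs 13: x=1/4 → posterior Normal(223/266, 30/133)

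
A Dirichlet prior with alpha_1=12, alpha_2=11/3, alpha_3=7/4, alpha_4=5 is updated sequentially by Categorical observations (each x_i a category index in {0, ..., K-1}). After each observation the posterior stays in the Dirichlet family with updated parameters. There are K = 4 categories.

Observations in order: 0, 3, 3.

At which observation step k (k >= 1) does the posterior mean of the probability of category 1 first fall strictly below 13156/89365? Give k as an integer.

k = 3

obs 1: x=0 → posterior Dirichlet(13, 11/3, 7/4, 5)
obs 2: x=3 → posterior Dirichlet(13, 11/3, 7/4, 6)
obs 3: x=3 → posterior Dirichlet(13, 11/3, 7/4, 7)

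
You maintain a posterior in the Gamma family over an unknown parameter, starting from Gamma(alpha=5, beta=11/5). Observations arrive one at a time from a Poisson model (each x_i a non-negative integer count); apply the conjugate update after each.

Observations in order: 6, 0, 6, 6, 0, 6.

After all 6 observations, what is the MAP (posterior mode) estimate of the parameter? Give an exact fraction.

obs 1: x=6 → posterior Gamma(11, 16/5)
obs 2: x=0 → posterior Gamma(11, 21/5)
obs 3: x=6 → posterior Gamma(17, 26/5)
obs 4: x=6 → posterior Gamma(23, 31/5)
obs 5: x=0 → posterior Gamma(23, 36/5)
obs 6: x=6 → posterior Gamma(29, 41/5)

140/41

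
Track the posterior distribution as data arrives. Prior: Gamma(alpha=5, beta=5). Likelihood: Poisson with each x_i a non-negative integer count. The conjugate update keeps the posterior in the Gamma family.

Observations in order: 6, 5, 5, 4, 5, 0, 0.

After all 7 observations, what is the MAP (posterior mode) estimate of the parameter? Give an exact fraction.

29/12

obs 1: x=6 → posterior Gamma(11, 6)
obs 2: x=5 → posterior Gamma(16, 7)
obs 3: x=5 → posterior Gamma(21, 8)
obs 4: x=4 → posterior Gamma(25, 9)
obs 5: x=5 → posterior Gamma(30, 10)
obs 6: x=0 → posterior Gamma(30, 11)
obs 7: x=0 → posterior Gamma(30, 12)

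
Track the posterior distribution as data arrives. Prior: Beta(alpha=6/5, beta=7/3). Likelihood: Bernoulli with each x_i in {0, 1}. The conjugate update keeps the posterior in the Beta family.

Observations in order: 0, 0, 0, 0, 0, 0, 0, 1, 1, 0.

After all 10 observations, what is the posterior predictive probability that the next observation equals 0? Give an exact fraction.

obs 1: x=0 → posterior Beta(6/5, 10/3)
obs 2: x=0 → posterior Beta(6/5, 13/3)
obs 3: x=0 → posterior Beta(6/5, 16/3)
obs 4: x=0 → posterior Beta(6/5, 19/3)
obs 5: x=0 → posterior Beta(6/5, 22/3)
obs 6: x=0 → posterior Beta(6/5, 25/3)
obs 7: x=0 → posterior Beta(6/5, 28/3)
obs 8: x=1 → posterior Beta(11/5, 28/3)
obs 9: x=1 → posterior Beta(16/5, 28/3)
obs 10: x=0 → posterior Beta(16/5, 31/3)

155/203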